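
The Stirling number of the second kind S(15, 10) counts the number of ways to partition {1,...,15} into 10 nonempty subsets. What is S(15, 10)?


Using the explicit formula S(n,k) = (1/k!) sum_{j=0}^{k} (-1)^(k-j) C(k,j) j^n:
S(15, 10) = 12662650
Equivalently, S(n,k) is n! times the coefficient of x^n in the EGF (e^x - 1)^k / k!.

12662650


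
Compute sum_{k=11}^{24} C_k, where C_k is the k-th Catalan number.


C_11 through C_24: 58786, 208012, 742900, 2674440, 9694845, 35357670, 129644790, 477638700, 1767263190, 6564120420, 24466267020, 91482563640, 343059613650, 1289904147324
Sum = 58786 + 208012 + 742900 + 2674440 + 9694845 + 35357670 + 129644790 + 477638700 + 1767263190 + 6564120420 + 24466267020 + 91482563640 + 343059613650 + 1289904147324
= 1757899995387

1757899995387


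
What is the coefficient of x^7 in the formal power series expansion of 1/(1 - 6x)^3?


The general identity 1/(1 - c x)^r = sum_{k>=0} c^k C(k + r - 1, r - 1) x^k follows by substituting y = c x into 1/(1 - y)^r = sum_{k>=0} C(k + r - 1, r - 1) y^k.
For c = 6, r = 3, k = 7:
6^7 * C(9, 2) = 279936 * 36 = 10077696.

10077696


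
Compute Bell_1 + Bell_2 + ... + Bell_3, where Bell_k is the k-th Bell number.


Recall Bell_k counts set partitions of a k-set (with Bell_0 = 1 by convention).
Bell_1 through Bell_3: 1, 2, 5
Sum = 1 + 2 + 5 = 8.

8


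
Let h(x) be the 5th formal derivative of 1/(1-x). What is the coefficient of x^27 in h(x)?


Differentiating 5 times: d^5/dx^5 [1/(1-x)] = 5!/(1-x)^6.
The expansion 1/(1-x)^6 = sum_{k>=0} C(k+5, 5) x^k, so the coefficient of x^n in 5!/(1-x)^6 is 5! * C(n+5, 5).
For n = 27: 120 * C(32, 5) = 120 * 201376 = 24165120

24165120


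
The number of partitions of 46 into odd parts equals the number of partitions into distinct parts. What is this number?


Computing partitions of 46 into odd parts (1, 3, 5, ...):
Using the generating function prod_{k>=0} 1/(1-x^(2k+1)),
the count is 2304

2304


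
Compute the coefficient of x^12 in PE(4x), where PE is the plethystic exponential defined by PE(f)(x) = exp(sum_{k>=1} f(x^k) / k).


With f(x) = 4x, the exponent is sum_{k>=1} 4 x^k / k = 4 * (-ln(1 - x)). Exponentiating:
PE(4x) = exp(-4 ln(1 - x)) = 1/(1 - x)^4.
By the negative binomial expansion, [x^n] 1/(1 - x)^4 = C(n + 3, 3).
For n = 12: C(15, 3) = 455.

455


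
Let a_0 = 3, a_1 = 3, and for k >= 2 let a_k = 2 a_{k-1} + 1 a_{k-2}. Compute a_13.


Iterating the recurrence forward:
a_0 = 3
a_1 = 3
a_2 = 2*3 + 1*3 = 9
a_3 = 2*9 + 1*3 = 21
a_4 = 2*21 + 1*9 = 51
a_5 = 2*51 + 1*21 = 123
a_6 = 2*123 + 1*51 = 297
a_7 = 2*297 + 1*123 = 717
a_8 = 2*717 + 1*297 = 1731
a_9 = 2*1731 + 1*717 = 4179
a_10 = 2*4179 + 1*1731 = 10089
a_11 = 2*10089 + 1*4179 = 24357
a_12 = 2*24357 + 1*10089 = 58803
a_13 = 2*58803 + 1*24357 = 141963
So a_13 = 141963.

141963


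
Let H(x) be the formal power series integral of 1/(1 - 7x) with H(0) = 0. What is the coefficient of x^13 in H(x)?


1/(1 - 7x) = sum_{k>=0} 7^k x^k. Integrating termwise with H(0) = 0:
H(x) = sum_{k>=0} 7^k x^(k+1) / (k+1) = sum_{m>=1} 7^(m-1) x^m / m.
For m = 13: 7^12/13 = 13841287201/13 = 13841287201/13.

13841287201/13


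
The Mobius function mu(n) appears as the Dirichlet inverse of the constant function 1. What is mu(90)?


90 has a squared prime factor, so mu(90) = 0.
Factorization reveals a repeated prime.

0


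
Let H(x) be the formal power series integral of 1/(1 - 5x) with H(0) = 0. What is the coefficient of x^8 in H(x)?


1/(1 - 5x) = sum_{k>=0} 5^k x^k. Integrating termwise with H(0) = 0:
H(x) = sum_{k>=0} 5^k x^(k+1) / (k+1) = sum_{m>=1} 5^(m-1) x^m / m.
For m = 8: 5^7/8 = 78125/8 = 78125/8.

78125/8


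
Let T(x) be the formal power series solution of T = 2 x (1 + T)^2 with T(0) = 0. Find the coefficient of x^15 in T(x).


Apply the Lagrange inversion formula: if T = 2 x * phi(T) with phi(t) = (1 + t)^2, then [x^n] T = 2^n * (1/n) [t^(n-1)] phi(t)^n = 2^n * (1/n) [t^(n-1)] (1 + t)^(2n) = 2^n * (1/n) C(2n, n-1).
Using the identity C(2n, n-1) = C(2n, n) * n / (n+1), the unscaled factor equals C(2n, n) / (n+1) = C_n, the n-th Catalan number.
For n = 15: C_15 = C(30, 15) / 16 = 155117520/16 = 9694845.
With the 2^15 = 32768 factor, the coefficient is 32768 * 9694845 = 317680680960.

317680680960


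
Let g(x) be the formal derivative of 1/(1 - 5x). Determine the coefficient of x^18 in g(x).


Differentiate termwise: d/dx sum_{k>=0} 5^k x^k = sum_{k>=1} k 5^k x^(k-1) = sum_{j>=0} (j+1) 5^(j+1) x^j.
Equivalently, d/dx [1/(1 - 5x)] = 5/(1 - 5x)^2.
For j = 18: 19 * 5^19 = 19 * 19073486328125 = 362396240234375.

362396240234375


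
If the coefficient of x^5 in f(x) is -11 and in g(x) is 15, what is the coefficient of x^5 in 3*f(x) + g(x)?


Scalar multiplication scales coefficients: 3 * -11 = -33.
Then add the g coefficient: -33 + 15
= -18

-18


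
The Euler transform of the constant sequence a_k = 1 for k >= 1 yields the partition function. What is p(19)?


The Euler transform converts the sequence a_k = 1 into the number of integer partitions.
Using the recurrence or dynamic programming:
p(19) = 490

490


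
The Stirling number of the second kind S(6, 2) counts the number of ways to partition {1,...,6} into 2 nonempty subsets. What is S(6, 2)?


Using the explicit formula S(n,k) = (1/k!) sum_{j=0}^{k} (-1)^(k-j) C(k,j) j^n:
S(6, 2) = 31
Equivalently, S(n,k) is n! times the coefficient of x^n in the EGF (e^x - 1)^k / k!.

31


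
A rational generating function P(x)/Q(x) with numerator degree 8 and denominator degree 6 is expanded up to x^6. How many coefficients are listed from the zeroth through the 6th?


Expanding up to x^6 gives the coefficients for x^0, x^1, ..., x^6.
That is 6 + 1 = 7 coefficients in total.

7


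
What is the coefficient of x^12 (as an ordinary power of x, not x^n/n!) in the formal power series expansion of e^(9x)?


The exponential series is e^y = sum_{k>=0} y^k / k!. Substituting y = 9x gives
e^(9x) = sum_{k>=0} 9^k x^k / k!.
So the coefficient of x^n is a^n/n! with a = 9, n = 12:
9^12 / 12! = 282429536481/479001600 = 1162261467/1971200

1162261467/1971200


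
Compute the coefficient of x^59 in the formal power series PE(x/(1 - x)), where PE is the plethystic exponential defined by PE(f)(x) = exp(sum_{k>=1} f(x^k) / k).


For f(x) = x/(1 - x) we have
sum_{k>=1} f(x^k) / k = sum_{k>=1} (1/k) * x^k / (1 - x^k) = sum_{k, m >= 1} x^(k m) / k,
which after exponentiating simplifies to
PE(x/(1 - x)) = prod_{k>=1} 1 / (1 - x^k).
This is the generating function for the partition function p(n), so the coefficient of x^59 is p(59).
Computing p(59) by dynamic programming over parts 1, 2, ..., 59: p(59) = 831820.

831820


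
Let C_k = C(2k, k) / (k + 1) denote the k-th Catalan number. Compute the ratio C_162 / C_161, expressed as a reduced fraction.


Using C_k = (2k)! / (k! (k+1)!), the ratio C_{k+1}/C_k simplifies to
C_{k+1}/C_k = [(2k+2)! / ((k+1)! (k+2)!)] * [k! (k+1)! / (2k)!]
 = (2k+2)(2k+1) / ((k+1)(k+2)) = 2(2k+1) / (k+2).
For k = 161: 2(2*161 + 1) / (161 + 2) = 646/163 = 646/163.

646/163


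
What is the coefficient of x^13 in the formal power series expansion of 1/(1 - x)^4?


The negative binomial / multiset identity is
1/(1 - x)^r = sum_{k>=0} C(k + r - 1, r - 1) x^k.
Here r = 4 and k = 13, so the coefficient is
C(13 + 3, 3) = C(16, 3)
= 560

560


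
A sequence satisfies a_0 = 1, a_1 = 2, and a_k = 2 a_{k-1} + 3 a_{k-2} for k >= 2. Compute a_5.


The characteristic equation is t^2 - 2 t - 3 = 0, with roots r_1 = 3 and r_2 = -1 (so c_1 = r_1 + r_2, c_2 = -r_1 r_2 as required).
One can use the closed form a_n = A r_1^n + B r_2^n, but direct iteration is more reliable:
a_0 = 1, a_1 = 2, a_2 = 7, a_3 = 20, a_4 = 61, a_5 = 182.
So a_5 = 182.

182


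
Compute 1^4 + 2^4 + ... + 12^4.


This power sum has a closed form given by Faulhaber's formula
sum_{k=1}^{m} k^p = (1 / (p + 1)) * sum_{j=0}^{p} C(p + 1, j) B_j m^(p + 1 - j),
but for small m direct computation is fastest:
1 + 16 + 81 + 256 + 625 + 1296 + 2401 + 4096 + 6561 + 10000 + 14641 + 20736 = 60710.

60710


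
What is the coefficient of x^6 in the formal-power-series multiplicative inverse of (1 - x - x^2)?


Let the inverse be f(x) = sum_{k>=0} a_k x^k. From f(x) * (1 - x - x^2) = 1 and matching coefficients:
 x^0: a_0 = 1.
 x^1: a_1 - a_0 = 0, so a_1 = 1.
 x^k (k >= 2): a_k - a_{k-1} - a_{k-2} = 0, i.e. a_k = a_{k-1} + a_{k-2}.
This is the Fibonacci-type recurrence shifted so that a_0 = a_1 = 1.
Iterating: a_0=1, a_1=1, a_2=2, a_3=3, a_4=5, a_5=8, a_6=13
a_6 = 13.

13


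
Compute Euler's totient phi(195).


phi(n) counts integers in [1, n] coprime to n. Using the multiplicative formula phi(n) = n * prod_{p | n} (1 - 1/p):
195 = 3 * 5 * 13, so
phi(195) = 195 * (1 - 1/3) * (1 - 1/5) * (1 - 1/13) = 96.

96


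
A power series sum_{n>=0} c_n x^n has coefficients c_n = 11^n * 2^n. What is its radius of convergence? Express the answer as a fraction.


By the root test (Cauchy-Hadamard), the radius is R = 1 / limsup_n |c_n|^(1/n).
Here |c_n|^(1/n) = (11^n * 2^n)^(1/n) = 11 * 2 = 22 for all n.
So R = 1/22 = 1/22.

1/22


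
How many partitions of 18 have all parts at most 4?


Using the generating function (1-x)^(-1)(1-x^2)^(-1)...(1-x^4)^(-1),
the coefficient of x^18 counts these restricted partitions.
Result = 84

84


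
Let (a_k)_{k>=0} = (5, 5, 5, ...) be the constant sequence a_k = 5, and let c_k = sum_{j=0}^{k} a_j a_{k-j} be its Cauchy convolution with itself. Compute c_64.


Since a_j = 5 for all j >= 0, the convolution sum becomes
c_k = sum_{j=0}^{k} 5 * 5 = 25 * (k + 1).
Equivalently, the generating function of (a_k) is 5/(1 - x) and its square is 25/(1 - x)^2 = sum_{k>=0} 25(k + 1) x^k.
For k = 64: 25 * 65 = 1625.

1625


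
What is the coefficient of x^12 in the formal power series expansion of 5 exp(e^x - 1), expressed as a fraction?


exp(e^x - 1) is the exponential generating function for the Bell numbers Bell_k: exp(e^x - 1) = sum_{k>=0} Bell_k x^k / k!.
So the coefficient of x^12 in 5 exp(e^x - 1) is 5 Bell_12 / 12!.
Computing: Bell_12 = 4213597 and 12! = 479001600, giving
5 * 4213597/479001600 = 4213597/95800320.

4213597/95800320


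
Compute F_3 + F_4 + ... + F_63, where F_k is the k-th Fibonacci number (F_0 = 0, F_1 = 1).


Use the identity sum_{k=0}^{N} F_k = F_{N+2} - 1 (which follows from F_{k+2} - F_{k+1} = F_k). Then
sum_{k=3}^{63} F_k = (F_{65} - 1) - (F_{4} - 1) = F_{65} - F_{4}.
Computing: F_{65} = 17167680177565, F_{4} = 3, so
Sum = 17167680177565 - 3 = 17167680177562.

17167680177562


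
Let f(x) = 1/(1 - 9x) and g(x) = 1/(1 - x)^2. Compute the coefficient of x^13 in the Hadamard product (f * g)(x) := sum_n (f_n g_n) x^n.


f has coefficients f_k = 9^k. For g = 1/(1 - x)^2 the coefficient is g_k = C(k + 1, 1) = k + 1. The Hadamard coefficient is (f * g)_k = 9^k * (k + 1).
For k = 13: 9^13 * 14 = 2541865828329 * 14 = 35586121596606.

35586121596606


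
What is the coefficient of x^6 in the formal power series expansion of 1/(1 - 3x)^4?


The general identity 1/(1 - c x)^r = sum_{k>=0} c^k C(k + r - 1, r - 1) x^k follows by substituting y = c x into 1/(1 - y)^r = sum_{k>=0} C(k + r - 1, r - 1) y^k.
For c = 3, r = 4, k = 6:
3^6 * C(9, 3) = 729 * 84 = 61236.

61236


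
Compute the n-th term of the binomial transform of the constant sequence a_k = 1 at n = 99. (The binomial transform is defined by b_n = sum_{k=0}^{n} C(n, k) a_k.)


With a_k = 1 for all k, b_n = sum_{k=0}^{n} C(n, k) = 2^n by the binomial theorem.
For n = 99: 2^99 = 633825300114114700748351602688.

633825300114114700748351602688


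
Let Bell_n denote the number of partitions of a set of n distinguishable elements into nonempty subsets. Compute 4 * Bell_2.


Bell_2 can be computed from the Bell triangle or from Dobinski's identity Bell_n = (1/e) * sum_{k>=0} k^n / k!.
Computing Bell_2 = 2.
Then 4 * 2 = 8.

8


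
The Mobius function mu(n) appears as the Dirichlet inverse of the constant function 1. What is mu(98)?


98 has a squared prime factor, so mu(98) = 0.
Factorization reveals a repeated prime.

0


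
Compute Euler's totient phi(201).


phi(n) counts integers in [1, n] coprime to n. Using the multiplicative formula phi(n) = n * prod_{p | n} (1 - 1/p):
201 = 3 * 67, so
phi(201) = 201 * (1 - 1/3) * (1 - 1/67) = 132.

132


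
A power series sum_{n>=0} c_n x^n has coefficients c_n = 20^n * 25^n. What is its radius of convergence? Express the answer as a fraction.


By the root test (Cauchy-Hadamard), the radius is R = 1 / limsup_n |c_n|^(1/n).
Here |c_n|^(1/n) = (20^n * 25^n)^(1/n) = 20 * 25 = 500 for all n.
So R = 1/500 = 1/500.

1/500


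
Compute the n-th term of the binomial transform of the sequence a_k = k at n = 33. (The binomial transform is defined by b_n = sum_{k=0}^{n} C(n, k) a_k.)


With a_k = k, b_n = sum_{k=0}^{n} C(n, k) k. Using k * C(n, k) = n * C(n-1, k-1) gives b_n = n * sum_{k>=1} C(n-1, k-1) = n * 2^(n-1).
For n = 33: 33 * 2^32 = 33 * 4294967296 = 141733920768.

141733920768


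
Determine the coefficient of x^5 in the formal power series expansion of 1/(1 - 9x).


The geometric series identity gives 1/(1 - c x) = sum_{k>=0} c^k x^k, so the coefficient of x^k is c^k.
Here c = 9 and k = 5.
Computing: 9^5 = 59049

59049


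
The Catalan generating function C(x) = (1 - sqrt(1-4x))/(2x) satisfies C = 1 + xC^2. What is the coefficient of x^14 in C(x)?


Substituting x -> x scales the n-th coefficient by 1, so [x^14] C(x) = C_14.
C_14 = C(2*14, 14)/(15) = 40116600/15 = 2674440.
= 2674440.

2674440


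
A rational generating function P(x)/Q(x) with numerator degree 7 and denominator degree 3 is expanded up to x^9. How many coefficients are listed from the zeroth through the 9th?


Expanding up to x^9 gives the coefficients for x^0, x^1, ..., x^9.
That is 9 + 1 = 10 coefficients in total.

10


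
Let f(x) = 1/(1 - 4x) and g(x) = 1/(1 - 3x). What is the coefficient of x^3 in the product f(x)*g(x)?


The coefficient of x^n in f*g is the Cauchy product: sum_{k=0}^{n} a^k * b^(n-k).
With a=4, b=3, n=3:
sum_{k=0}^{3} 4^k * 3^(3-k)
= 175

175


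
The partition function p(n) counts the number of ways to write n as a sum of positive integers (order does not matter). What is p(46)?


Using the generating function prod_{k>=1} 1/(1-x^k), we compute p(46).
By dynamic programming over parts 1 through 46:
p(46) = 105558

105558


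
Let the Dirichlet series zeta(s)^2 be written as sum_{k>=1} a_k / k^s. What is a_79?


The Dirichlet convolution of the constant function 1 with itself gives (1 * 1)(k) = sum_{d | k} 1 = d(k), the number of positive divisors of k.
Since zeta(s) = sum_{k>=1} 1/k^s, we have zeta(s)^2 = sum_{k>=1} d(k)/k^s, so a_k = d(k).
For k = 79: the divisors are 1, 79.
Count = 2.

2


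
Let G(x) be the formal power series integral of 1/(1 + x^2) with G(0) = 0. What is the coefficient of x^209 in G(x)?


1/(1 + x^2) = sum_{j>=0} (-1)^j x^(2j). Integrating termwise with G(0) = 0:
G(x) = sum_{j>=0} (-1)^j x^(2j+1) / (2j+1) = arctan(x).
Only odd powers are nonzero. For x^209 write 209 = 2*104 + 1, giving
(-1)^104 / 209 = 1/209 = 1/209.

1/209


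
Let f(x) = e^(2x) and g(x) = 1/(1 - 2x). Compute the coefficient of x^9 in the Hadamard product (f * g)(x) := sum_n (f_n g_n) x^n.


Expanding: f_k = 2^k/k! (from e^(2x)) and g_k = 2^k (from 1/(1 - 2x)). So the Hadamard coefficient (f * g)_k = 2^k 2^k / k! = (4)^k / k!.
For k = 9: 4^9/9! = 262144/362880 = 2048/2835.

2048/2835


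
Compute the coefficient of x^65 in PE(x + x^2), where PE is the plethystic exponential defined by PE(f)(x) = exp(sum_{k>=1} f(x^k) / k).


With f(x) = x + x^2, the exponent is sum_{k>=1} (x^k + x^(2k)) / k = -ln(1 - x) - ln(1 - x^2). Exponentiating:
PE(x + x^2) = 1 / ((1 - x)(1 - x^2)).
This is the generating function for partitions of n into parts of size 1 or 2. The number of 2's can be any j in 0..32, and the rest are 1's, so
[x^65] = floor(65/2) + 1 = 33.

33


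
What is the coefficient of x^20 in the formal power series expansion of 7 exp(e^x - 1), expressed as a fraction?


exp(e^x - 1) is the exponential generating function for the Bell numbers Bell_k: exp(e^x - 1) = sum_{k>=0} Bell_k x^k / k!.
So the coefficient of x^20 in 7 exp(e^x - 1) is 7 Bell_20 / 20!.
Computing: Bell_20 = 51724158235372 and 20! = 2432902008176640000, giving
7 * 51724158235372/2432902008176640000 = 1847291365549/12412765347840000.

1847291365549/12412765347840000


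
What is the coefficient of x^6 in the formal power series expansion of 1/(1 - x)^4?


The expansion 1/(1 - x)^r = sum_{k>=0} C(k + r - 1, r - 1) x^k follows from the multiset / negative-binomial theorem (or from repeated differentiation of the geometric series).
For r = 4 and k = 6:
C(9, 3) = 362880 / (6 * 720) = 84.

84


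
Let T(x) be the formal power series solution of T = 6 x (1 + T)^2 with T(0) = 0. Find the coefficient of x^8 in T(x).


Apply the Lagrange inversion formula: if T = 6 x * phi(T) with phi(t) = (1 + t)^2, then [x^n] T = 6^n * (1/n) [t^(n-1)] phi(t)^n = 6^n * (1/n) [t^(n-1)] (1 + t)^(2n) = 6^n * (1/n) C(2n, n-1).
Using the identity C(2n, n-1) = C(2n, n) * n / (n+1), the unscaled factor equals C(2n, n) / (n+1) = C_n, the n-th Catalan number.
For n = 8: C_8 = C(16, 8) / 9 = 12870/9 = 1430.
With the 6^8 = 1679616 factor, the coefficient is 1679616 * 1430 = 2401850880.

2401850880


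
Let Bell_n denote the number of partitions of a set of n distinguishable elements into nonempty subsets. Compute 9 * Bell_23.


Bell_23 can be computed from the Bell triangle or from Dobinski's identity Bell_n = (1/e) * sum_{k>=0} k^n / k!.
Computing Bell_23 = 44152005855084346.
Then 9 * 44152005855084346 = 397368052695759114.

397368052695759114


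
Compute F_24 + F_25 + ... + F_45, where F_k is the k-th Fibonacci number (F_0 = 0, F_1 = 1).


Use the identity sum_{k=0}^{N} F_k = F_{N+2} - 1 (which follows from F_{k+2} - F_{k+1} = F_k). Then
sum_{k=24}^{45} F_k = (F_{47} - 1) - (F_{25} - 1) = F_{47} - F_{25}.
Computing: F_{47} = 2971215073, F_{25} = 75025, so
Sum = 2971215073 - 75025 = 2971140048.

2971140048


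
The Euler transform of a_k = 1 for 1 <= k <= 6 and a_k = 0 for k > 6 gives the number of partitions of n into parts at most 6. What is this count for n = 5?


Partitions of 5 into parts at most 6:
Using generating function (1-x)^(-1)(1-x^2)^(-1)...(1-x^6)^(-1),
the coefficient of x^5 = 7

7


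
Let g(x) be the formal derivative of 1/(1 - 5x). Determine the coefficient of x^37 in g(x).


Differentiate termwise: d/dx sum_{k>=0} 5^k x^k = sum_{k>=1} k 5^k x^(k-1) = sum_{j>=0} (j+1) 5^(j+1) x^j.
Equivalently, d/dx [1/(1 - 5x)] = 5/(1 - 5x)^2.
For j = 37: 38 * 5^38 = 38 * 363797880709171295166015625 = 13824319466948509216308593750.

13824319466948509216308593750


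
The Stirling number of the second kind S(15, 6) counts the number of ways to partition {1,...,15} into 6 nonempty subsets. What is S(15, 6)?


Using the explicit formula S(n,k) = (1/k!) sum_{j=0}^{k} (-1)^(k-j) C(k,j) j^n:
S(15, 6) = 420693273
Equivalently, S(n,k) is n! times the coefficient of x^n in the EGF (e^x - 1)^k / k!.

420693273


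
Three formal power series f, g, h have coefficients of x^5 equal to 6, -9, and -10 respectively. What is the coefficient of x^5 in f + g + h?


Series addition is componentwise:
6 + -9 + -10
= -13

-13


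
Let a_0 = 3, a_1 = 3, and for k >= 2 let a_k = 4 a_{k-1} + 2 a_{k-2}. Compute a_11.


Iterating the recurrence forward:
a_0 = 3
a_1 = 3
a_2 = 4*3 + 2*3 = 18
a_3 = 4*18 + 2*3 = 78
a_4 = 4*78 + 2*18 = 348
a_5 = 4*348 + 2*78 = 1548
a_6 = 4*1548 + 2*348 = 6888
a_7 = 4*6888 + 2*1548 = 30648
a_8 = 4*30648 + 2*6888 = 136368
a_9 = 4*136368 + 2*30648 = 606768
a_10 = 4*606768 + 2*136368 = 2699808
a_11 = 4*2699808 + 2*606768 = 12012768
So a_11 = 12012768.

12012768


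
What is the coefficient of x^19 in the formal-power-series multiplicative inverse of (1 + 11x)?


The inverse is 1/(1 + 11x). Apply the geometric identity 1/(1 - y) = sum_{k>=0} y^k with y = -11x:
1/(1 + 11x) = sum_{k>=0} (-11)^k x^k.
So the coefficient of x^19 is (-11)^19 = -61159090448414546291.

-61159090448414546291


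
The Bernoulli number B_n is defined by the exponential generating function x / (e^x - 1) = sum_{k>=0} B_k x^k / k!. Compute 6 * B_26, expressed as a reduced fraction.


Bernoulli numbers can also be computed recursively via B_0 = 1 and sum_{j=0}^{m} C(m+1, j) B_j = 0 for m >= 1. Odd-index Bernoulli numbers vanish for k >= 3.
Computing B_26 = 8553103/6, so 6 * B_26 = 6 * 8553103/6 = 8553103.

8553103


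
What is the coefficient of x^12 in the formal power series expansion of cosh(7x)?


The Maclaurin series is cosh(t) = sum_{m>=0} t^(2m) / (2m)!, so substituting t = 7x, only even powers of x are nonzero, with coefficient of x^(2m) equal to 7^(2m) / (2m)!.
For x^12 the coefficient is 7^12/12! = 13841287201/479001600 = 1977326743/68428800.

1977326743/68428800


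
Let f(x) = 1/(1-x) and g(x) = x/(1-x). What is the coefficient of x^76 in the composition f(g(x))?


First simplify the composition: f(g(x)) = 1/(1 - x/(1-x)) = (1-x)/((1-x) - x) = (1-x)/(1-2x).
Now extract the coefficient. Write (1-x)/(1-2x) = 1/(1-2x) - x/(1-2x).
The coefficient of x^n in 1/(1-2x) is 2^n, and in x/(1-2x) is 2^(n-1) (for n >= 1).
So the coefficient of x^76 is 2^76 - 2^75 = 75557863725914323419136 - 37778931862957161709568 = 37778931862957161709568.

37778931862957161709568


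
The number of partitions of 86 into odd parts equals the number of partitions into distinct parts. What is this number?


Computing partitions of 86 into odd parts (1, 3, 5, ...):
Using the generating function prod_{k>=0} 1/(1-x^(2k+1)),
the count is 133184

133184


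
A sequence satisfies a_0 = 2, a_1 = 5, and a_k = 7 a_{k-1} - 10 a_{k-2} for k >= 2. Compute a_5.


The characteristic equation is t^2 - 7 t + 10 = 0, with roots r_1 = 5 and r_2 = 2 (so c_1 = r_1 + r_2, c_2 = -r_1 r_2 as required).
One can use the closed form a_n = A r_1^n + B r_2^n, but direct iteration is more reliable:
a_0 = 2, a_1 = 5, a_2 = 15, a_3 = 55, a_4 = 235, a_5 = 1095.
So a_5 = 1095.

1095


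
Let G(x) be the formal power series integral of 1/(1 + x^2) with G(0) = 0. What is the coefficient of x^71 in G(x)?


1/(1 + x^2) = sum_{j>=0} (-1)^j x^(2j). Integrating termwise with G(0) = 0:
G(x) = sum_{j>=0} (-1)^j x^(2j+1) / (2j+1) = arctan(x).
Only odd powers are nonzero. For x^71 write 71 = 2*35 + 1, giving
(-1)^35 / 71 = -1/71 = -1/71.

-1/71


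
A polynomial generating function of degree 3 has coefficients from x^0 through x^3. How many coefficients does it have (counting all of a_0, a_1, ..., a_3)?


A polynomial of degree 3 takes the form a_0 + a_1 x + ... + a_3 x^3.
The number of coefficients is 3 + 1 = 4.

4


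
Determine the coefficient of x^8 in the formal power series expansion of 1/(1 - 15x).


The geometric series identity gives 1/(1 - c x) = sum_{k>=0} c^k x^k, so the coefficient of x^k is c^k.
Here c = 15 and k = 8.
Computing: 15^8 = 2562890625

2562890625


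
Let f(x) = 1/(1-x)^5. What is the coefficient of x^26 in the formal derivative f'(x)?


Differentiate: d/dx [ 1/(1-x)^r ] = r / (1-x)^(r+1).
Here r = 5, so f'(x) = 5 / (1-x)^6.
The expansion of 1/(1-x)^(r+1) has coefficient of x^n equal to C(n+r, r).
So the coefficient of x^26 in f'(x) is
5 * C(31, 5) = 5 * 169911 = 849555

849555


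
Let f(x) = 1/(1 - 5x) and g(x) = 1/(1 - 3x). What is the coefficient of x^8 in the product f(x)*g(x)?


The coefficient of x^n in f*g is the Cauchy product: sum_{k=0}^{n} a^k * b^(n-k).
With a=5, b=3, n=8:
sum_{k=0}^{8} 5^k * 3^(8-k)
= 966721

966721


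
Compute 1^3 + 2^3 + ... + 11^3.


This power sum has a closed form given by Faulhaber's formula
sum_{k=1}^{m} k^p = (1 / (p + 1)) * sum_{j=0}^{p} C(p + 1, j) B_j m^(p + 1 - j),
but for small m direct computation is fastest:
1 + 8 + 27 + 64 + 125 + 216 + 343 + 512 + 729 + 1000 + 1331 = 4356.

4356


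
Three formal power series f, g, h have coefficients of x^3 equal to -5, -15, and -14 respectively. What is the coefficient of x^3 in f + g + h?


Series addition is componentwise:
-5 + -15 + -14
= -34

-34


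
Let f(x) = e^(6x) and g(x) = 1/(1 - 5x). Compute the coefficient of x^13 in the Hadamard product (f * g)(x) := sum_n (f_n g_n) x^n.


Expanding: f_k = 6^k/k! (from e^(6x)) and g_k = 5^k (from 1/(1 - 5x)). So the Hadamard coefficient (f * g)_k = 6^k 5^k / k! = (30)^k / k!.
For k = 13: 30^13/13! = 15943230000000000000/6227020800 = 2562890625000/1001.

2562890625000/1001


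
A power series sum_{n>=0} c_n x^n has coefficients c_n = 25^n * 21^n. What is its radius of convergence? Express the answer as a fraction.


By the root test (Cauchy-Hadamard), the radius is R = 1 / limsup_n |c_n|^(1/n).
Here |c_n|^(1/n) = (25^n * 21^n)^(1/n) = 25 * 21 = 525 for all n.
So R = 1/525 = 1/525.

1/525


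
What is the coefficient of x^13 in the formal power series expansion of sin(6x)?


The Maclaurin series is sin(t) = sum_{k>=0} (-1)^k t^(2k+1) / (2k+1)!, so substituting t = 6x, only odd powers of x are nonzero, with coefficient of x^(2k+1) equal to (-1)^k 6^(2k+1) / (2k+1)!.
Write 13 = 2*6 + 1, giving the coefficient (-1)^6 * 6^13 / 13! = 13060694016/6227020800 = 52488/25025.

52488/25025


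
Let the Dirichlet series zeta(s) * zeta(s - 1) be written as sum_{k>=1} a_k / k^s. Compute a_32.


Convolution gives a_k = sum_{d | k} d * 1 = sum_{d | k} d = sigma(k), the sum of positive divisors of k.
For k = 32, the divisors are 1, 2, 4, 8, 16, 32, so
sigma(32) = 1 + 2 + 4 + 8 + 16 + 32 = 63.

63


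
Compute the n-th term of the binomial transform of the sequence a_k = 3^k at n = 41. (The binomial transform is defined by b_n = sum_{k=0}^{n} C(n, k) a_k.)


With a_k = 3^k, b_n = sum_{k=0}^{n} C(n, k) 3^k = (1 + 3)^n by the binomial theorem.
For n = 41: (1 + 3)^41 = 4^41 = 4835703278458516698824704.

4835703278458516698824704


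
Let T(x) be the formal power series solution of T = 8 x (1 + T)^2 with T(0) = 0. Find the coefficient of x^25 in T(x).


Apply the Lagrange inversion formula: if T = 8 x * phi(T) with phi(t) = (1 + t)^2, then [x^n] T = 8^n * (1/n) [t^(n-1)] phi(t)^n = 8^n * (1/n) [t^(n-1)] (1 + t)^(2n) = 8^n * (1/n) C(2n, n-1).
Using the identity C(2n, n-1) = C(2n, n) * n / (n+1), the unscaled factor equals C(2n, n) / (n+1) = C_n, the n-th Catalan number.
For n = 25: C_25 = C(50, 25) / 26 = 126410606437752/26 = 4861946401452.
With the 8^25 = 37778931862957161709568 factor, the coefficient is 37778931862957161709568 * 4861946401452 = 183679141821804874793065781957492736.

183679141821804874793065781957492736


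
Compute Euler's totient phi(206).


phi(n) counts integers in [1, n] coprime to n. Using the multiplicative formula phi(n) = n * prod_{p | n} (1 - 1/p):
206 = 2 * 103, so
phi(206) = 206 * (1 - 1/2) * (1 - 1/103) = 102.

102


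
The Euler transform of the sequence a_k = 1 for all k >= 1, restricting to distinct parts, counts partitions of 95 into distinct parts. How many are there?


Partitions of 95 into distinct parts can be computed via generating function.
Product (1+x)(1+x^2)(1+x^3)...
The coefficient of x^95 = 291874

291874


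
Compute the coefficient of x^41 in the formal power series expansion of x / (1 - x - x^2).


Let f(x) = sum_{k>=0} a_k x^k. Multiplying f(x) * (1 - x - x^2) = x and matching coefficients gives a_0 = 0, a_1 = 1, and a_k = a_{k-1} + a_{k-2} for k >= 2. These are the Fibonacci numbers F_k.
Iterating from F_0 = 0, F_1 = 1:
F_0=0, F_1=1, F_2=1, F_3=2, F_4=3, F_5=5, F_6=8, F_7=13, F_8=21, F_9=34, ...
F_41 = 165580141.

165580141


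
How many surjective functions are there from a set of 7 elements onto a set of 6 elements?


By inclusion-exclusion on which target elements are missed, the number of surjections from an n-set onto a k-set is
surj(n, k) = sum_{j=0}^{k} (-1)^j C(k, j) (k - j)^n.
Equivalently surj(n, k) = k! * S(n, k), where S(n, k) is the Stirling number of the second kind.
For n = 7, k = 6:
S(7, 6) = 21, so
surj = 6! * 21 = 720 * 21 = 15120.

15120


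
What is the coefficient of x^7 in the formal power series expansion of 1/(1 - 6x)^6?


The general identity 1/(1 - c x)^r = sum_{k>=0} c^k C(k + r - 1, r - 1) x^k follows by substituting y = c x into 1/(1 - y)^r = sum_{k>=0} C(k + r - 1, r - 1) y^k.
For c = 6, r = 6, k = 7:
6^7 * C(12, 5) = 279936 * 792 = 221709312.

221709312


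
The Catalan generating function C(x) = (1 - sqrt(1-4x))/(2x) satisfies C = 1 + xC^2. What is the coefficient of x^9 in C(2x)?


Substituting x -> 2x scales the n-th coefficient by 2^n, so [x^9] C(2x) = 2^9 * C_9.
C_9 = C(2*9, 9)/(10) = 48620/10 = 4862.
So 2^9 * 4862 = 512 * 4862 = 2489344.

2489344


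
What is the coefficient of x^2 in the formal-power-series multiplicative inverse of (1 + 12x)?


The inverse is 1/(1 + 12x). Apply the geometric identity 1/(1 - y) = sum_{k>=0} y^k with y = -12x:
1/(1 + 12x) = sum_{k>=0} (-12)^k x^k.
So the coefficient of x^2 is (-12)^2 = 144.

144


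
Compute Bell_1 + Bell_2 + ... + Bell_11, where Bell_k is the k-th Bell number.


Recall Bell_k counts set partitions of a k-set (with Bell_0 = 1 by convention).
Bell_1 through Bell_11: 1, 2, 5, 15, 52, 203, 877, 4140, 21147, 115975, 678570
Sum = 1 + 2 + 5 + 15 + 52 + 203 + 877 + 4140 + 21147 + 115975 + 678570 = 820987.

820987


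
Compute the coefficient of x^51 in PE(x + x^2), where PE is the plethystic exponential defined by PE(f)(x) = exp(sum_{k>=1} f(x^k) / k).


With f(x) = x + x^2, the exponent is sum_{k>=1} (x^k + x^(2k)) / k = -ln(1 - x) - ln(1 - x^2). Exponentiating:
PE(x + x^2) = 1 / ((1 - x)(1 - x^2)).
This is the generating function for partitions of n into parts of size 1 or 2. The number of 2's can be any j in 0..25, and the rest are 1's, so
[x^51] = floor(51/2) + 1 = 26.

26


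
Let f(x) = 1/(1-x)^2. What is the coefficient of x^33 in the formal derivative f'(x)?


Differentiate: d/dx [ 1/(1-x)^r ] = r / (1-x)^(r+1).
Here r = 2, so f'(x) = 2 / (1-x)^3.
The expansion of 1/(1-x)^(r+1) has coefficient of x^n equal to C(n+r, r).
So the coefficient of x^33 in f'(x) is
2 * C(35, 2) = 2 * 595 = 1190

1190


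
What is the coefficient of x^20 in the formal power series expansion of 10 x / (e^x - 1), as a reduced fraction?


The exponential generating function for Bernoulli numbers is
x / (e^x - 1) = sum_{k>=0} B_k x^k / k!.
So the coefficient of x^20 in 10 x / (e^x - 1) is 10 B_20 / 20!.
Computing: B_20 = -174611/330, 20! = 2432902008176640000, giving
10 * -174611/330 / 2432902008176640000 = -174611/80285766269829120000.

-174611/80285766269829120000


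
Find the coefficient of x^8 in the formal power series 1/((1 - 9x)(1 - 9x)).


By partial fractions or Cauchy convolution:
The coefficient equals sum_{k=0}^{8} 9^k * 9^(8-k).
= 387420489

387420489


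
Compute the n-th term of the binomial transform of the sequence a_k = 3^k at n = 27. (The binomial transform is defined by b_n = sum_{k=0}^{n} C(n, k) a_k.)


With a_k = 3^k, b_n = sum_{k=0}^{n} C(n, k) 3^k = (1 + 3)^n by the binomial theorem.
For n = 27: (1 + 3)^27 = 4^27 = 18014398509481984.

18014398509481984


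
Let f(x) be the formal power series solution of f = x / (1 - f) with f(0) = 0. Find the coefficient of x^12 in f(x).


Apply Lagrange inversion: f = x * phi(f) with phi(t) = 1/(1 - t), so
[x^n] f = (1/n) [t^(n-1)] phi(t)^n = (1/n) [t^(n-1)] (1 - t)^(-n) = (1/n) C(2n - 2, n - 1) = C_{n-1}.
For n = 12: C_11 = C(22, 11) / 12 = 705432/12 = 58786 = 58786.

58786


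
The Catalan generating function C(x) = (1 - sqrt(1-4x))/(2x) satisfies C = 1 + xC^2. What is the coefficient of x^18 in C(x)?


Substituting x -> x scales the n-th coefficient by 1, so [x^18] C(x) = C_18.
C_18 = C(2*18, 18)/(19) = 9075135300/19 = 477638700.
= 477638700.

477638700


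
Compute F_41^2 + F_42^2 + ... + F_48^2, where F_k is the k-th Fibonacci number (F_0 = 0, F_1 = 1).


There is a standard identity sum_{k=0}^{N} F_k^2 = F_N * F_{N+1} (proved inductively from the telescoping relation F_k^2 = F_k F_{k+1} - F_{k-1} F_k). Then
sum_{k=41}^{48} F_k^2 = F_48 F_49 - F_40 F_41.
Computing: F_48 = 4807526976, F_49 = 7778742049, F_40 = 102334155, F_41 = 165580141.
Sum = 4807526976 * 7778742049 - 102334155 * 165580141 = 37379567736098997969.

37379567736098997969


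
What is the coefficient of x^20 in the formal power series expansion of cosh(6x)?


The Maclaurin series is cosh(t) = sum_{m>=0} t^(2m) / (2m)!, so substituting t = 6x, only even powers of x are nonzero, with coefficient of x^(2m) equal to 6^(2m) / (2m)!.
For x^20 the coefficient is 6^20/20! = 3656158440062976/2432902008176640000 = 2125764/1414538125.

2125764/1414538125


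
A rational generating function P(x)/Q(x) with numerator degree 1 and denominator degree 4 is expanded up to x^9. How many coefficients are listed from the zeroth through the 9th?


Expanding up to x^9 gives the coefficients for x^0, x^1, ..., x^9.
That is 9 + 1 = 10 coefficients in total.

10


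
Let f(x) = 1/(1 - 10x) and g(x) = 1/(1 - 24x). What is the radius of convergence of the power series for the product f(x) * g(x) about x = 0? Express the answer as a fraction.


The radius of 1/(1 - 10x) is 1/10 (nearest singularity at x = 1/10), and the radius of 1/(1 - 24x) is 1/24.
The product f(x)*g(x) = 1/((1 - 10x)(1 - 24x)) has singularities at both 1/10 and 1/24, so its radius of convergence is the distance to the nearest one:
min(1/10, 1/24) = 1/24.

1/24


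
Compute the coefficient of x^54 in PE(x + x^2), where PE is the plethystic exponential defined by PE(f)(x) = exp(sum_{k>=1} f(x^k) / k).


With f(x) = x + x^2, the exponent is sum_{k>=1} (x^k + x^(2k)) / k = -ln(1 - x) - ln(1 - x^2). Exponentiating:
PE(x + x^2) = 1 / ((1 - x)(1 - x^2)).
This is the generating function for partitions of n into parts of size 1 or 2. The number of 2's can be any j in 0..27, and the rest are 1's, so
[x^54] = floor(54/2) + 1 = 28.

28


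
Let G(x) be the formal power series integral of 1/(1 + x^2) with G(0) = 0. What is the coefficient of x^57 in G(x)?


1/(1 + x^2) = sum_{j>=0} (-1)^j x^(2j). Integrating termwise with G(0) = 0:
G(x) = sum_{j>=0} (-1)^j x^(2j+1) / (2j+1) = arctan(x).
Only odd powers are nonzero. For x^57 write 57 = 2*28 + 1, giving
(-1)^28 / 57 = 1/57 = 1/57.

1/57


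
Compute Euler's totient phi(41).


phi(n) counts integers in [1, n] coprime to n. Using the multiplicative formula phi(n) = n * prod_{p | n} (1 - 1/p):
41 = 41, so
phi(41) = 41 * (1 - 1/41) = 40.

40


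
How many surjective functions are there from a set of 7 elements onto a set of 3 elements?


By inclusion-exclusion on which target elements are missed, the number of surjections from an n-set onto a k-set is
surj(n, k) = sum_{j=0}^{k} (-1)^j C(k, j) (k - j)^n.
Equivalently surj(n, k) = k! * S(n, k), where S(n, k) is the Stirling number of the second kind.
For n = 7, k = 3:
S(7, 3) = 301, so
surj = 3! * 301 = 6 * 301 = 1806.

1806


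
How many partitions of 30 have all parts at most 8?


Using the generating function (1-x)^(-1)(1-x^2)^(-1)...(1-x^8)^(-1),
the coefficient of x^30 counts these restricted partitions.
Result = 2462

2462


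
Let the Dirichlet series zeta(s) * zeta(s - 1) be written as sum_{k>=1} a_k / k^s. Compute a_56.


Convolution gives a_k = sum_{d | k} d * 1 = sum_{d | k} d = sigma(k), the sum of positive divisors of k.
For k = 56, the divisors are 1, 2, 4, 7, 8, 14, 28, 56, so
sigma(56) = 1 + 2 + 4 + 7 + 8 + 14 + 28 + 56 = 120.

120


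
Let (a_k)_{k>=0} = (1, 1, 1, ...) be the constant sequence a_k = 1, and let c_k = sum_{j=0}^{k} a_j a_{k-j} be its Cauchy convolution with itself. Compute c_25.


Since a_j = 1 for all j >= 0, the convolution sum becomes
c_k = sum_{j=0}^{k} 1 * 1 = 1 * (k + 1).
Equivalently, the generating function of (a_k) is 1/(1 - x) and its square is 1/(1 - x)^2 = sum_{k>=0} 1(k + 1) x^k.
For k = 25: 1 * 26 = 26.

26


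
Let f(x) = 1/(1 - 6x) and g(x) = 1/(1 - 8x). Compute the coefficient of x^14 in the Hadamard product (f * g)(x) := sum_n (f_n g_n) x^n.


f has coefficients f_k = 6^k and g has coefficients g_k = 8^k, so the Hadamard product has coefficient (f*g)_k = 6^k * 8^k = 48^k.
For k = 14: 48^14 = 344649238497994142121984.

344649238497994142121984


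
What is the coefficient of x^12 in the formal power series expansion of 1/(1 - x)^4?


The expansion 1/(1 - x)^r = sum_{k>=0} C(k + r - 1, r - 1) x^k follows from the multiset / negative-binomial theorem (or from repeated differentiation of the geometric series).
For r = 4 and k = 12:
C(15, 3) = 1307674368000 / (6 * 479001600) = 455.

455


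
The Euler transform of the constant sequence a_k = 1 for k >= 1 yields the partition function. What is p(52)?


The Euler transform converts the sequence a_k = 1 into the number of integer partitions.
Using the recurrence or dynamic programming:
p(52) = 281589

281589


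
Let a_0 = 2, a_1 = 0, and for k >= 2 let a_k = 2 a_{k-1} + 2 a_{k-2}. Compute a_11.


Iterating the recurrence forward:
a_0 = 2
a_1 = 0
a_2 = 2*0 + 2*2 = 4
a_3 = 2*4 + 2*0 = 8
a_4 = 2*8 + 2*4 = 24
a_5 = 2*24 + 2*8 = 64
a_6 = 2*64 + 2*24 = 176
a_7 = 2*176 + 2*64 = 480
a_8 = 2*480 + 2*176 = 1312
a_9 = 2*1312 + 2*480 = 3584
a_10 = 2*3584 + 2*1312 = 9792
a_11 = 2*9792 + 2*3584 = 26752
So a_11 = 26752.

26752


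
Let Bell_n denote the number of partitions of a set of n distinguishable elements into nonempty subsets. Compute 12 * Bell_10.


Bell_10 can be computed from the Bell triangle or from Dobinski's identity Bell_n = (1/e) * sum_{k>=0} k^n / k!.
Computing Bell_10 = 115975.
Then 12 * 115975 = 1391700.

1391700


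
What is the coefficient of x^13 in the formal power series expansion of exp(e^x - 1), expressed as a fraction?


exp(e^x - 1) is the exponential generating function for the Bell numbers Bell_k: exp(e^x - 1) = sum_{k>=0} Bell_k x^k / k!.
So the coefficient of x^13 in exp(e^x - 1) is Bell_13 / 13!.
Computing: Bell_13 = 27644437 and 13! = 6227020800, giving
27644437/6227020800 = 27644437/6227020800.

27644437/6227020800


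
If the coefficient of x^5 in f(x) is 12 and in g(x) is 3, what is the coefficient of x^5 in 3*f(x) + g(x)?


Scalar multiplication scales coefficients: 3 * 12 = 36.
Then add the g coefficient: 36 + 3
= 39

39


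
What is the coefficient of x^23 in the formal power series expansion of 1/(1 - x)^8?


The negative binomial / multiset identity is
1/(1 - x)^r = sum_{k>=0} C(k + r - 1, r - 1) x^k.
Here r = 8 and k = 23, so the coefficient is
C(23 + 7, 7) = C(30, 7)
= 2035800

2035800


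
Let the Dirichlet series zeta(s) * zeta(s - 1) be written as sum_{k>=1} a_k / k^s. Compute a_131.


Convolution gives a_k = sum_{d | k} d * 1 = sum_{d | k} d = sigma(k), the sum of positive divisors of k.
For k = 131, the divisors are 1, 131, so
sigma(131) = 1 + 131 = 132.

132


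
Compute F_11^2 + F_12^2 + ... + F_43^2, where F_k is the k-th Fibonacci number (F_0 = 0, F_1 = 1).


There is a standard identity sum_{k=0}^{N} F_k^2 = F_N * F_{N+1} (proved inductively from the telescoping relation F_k^2 = F_k F_{k+1} - F_{k-1} F_k). Then
sum_{k=11}^{43} F_k^2 = F_43 F_44 - F_10 F_11.
Computing: F_43 = 433494437, F_44 = 701408733, F_10 = 55, F_11 = 89.
Sum = 433494437 * 701408733 - 55 * 89 = 304056783818713426.

304056783818713426


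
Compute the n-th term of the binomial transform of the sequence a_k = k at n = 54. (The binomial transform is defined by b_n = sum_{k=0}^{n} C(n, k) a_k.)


With a_k = k, b_n = sum_{k=0}^{n} C(n, k) k. Using k * C(n, k) = n * C(n-1, k-1) gives b_n = n * sum_{k>=1} C(n-1, k-1) = n * 2^(n-1).
For n = 54: 54 * 2^53 = 54 * 9007199254740992 = 486388759756013568.

486388759756013568


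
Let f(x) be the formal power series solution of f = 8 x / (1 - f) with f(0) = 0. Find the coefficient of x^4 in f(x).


Apply Lagrange inversion: f = 8 x * phi(f) with phi(t) = 1/(1 - t), so
[x^n] f = 8^n * (1/n) [t^(n-1)] phi(t)^n = 8^n * (1/n) [t^(n-1)] (1 - t)^(-n) = 8^n * (1/n) C(2n - 2, n - 1) = 8^n * C_{n-1}.
For n = 4: C_3 = C(6, 3) / 4 = 20/4 = 5.
With the 8^4 = 4096 factor, the coefficient is 4096 * 5 = 20480.

20480
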